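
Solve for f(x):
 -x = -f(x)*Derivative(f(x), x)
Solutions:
 f(x) = -sqrt(C1 + x^2)
 f(x) = sqrt(C1 + x^2)


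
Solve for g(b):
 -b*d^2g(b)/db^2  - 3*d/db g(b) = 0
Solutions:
 g(b) = C1 + C2/b^2


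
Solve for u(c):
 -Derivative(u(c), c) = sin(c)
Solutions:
 u(c) = C1 + cos(c)


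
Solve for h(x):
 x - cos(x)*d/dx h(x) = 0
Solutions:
 h(x) = C1 + Integral(x/cos(x), x)


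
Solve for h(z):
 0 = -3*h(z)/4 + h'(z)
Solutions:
 h(z) = C1*exp(3*z/4)


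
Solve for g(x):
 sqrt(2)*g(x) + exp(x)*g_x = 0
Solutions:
 g(x) = C1*exp(sqrt(2)*exp(-x))


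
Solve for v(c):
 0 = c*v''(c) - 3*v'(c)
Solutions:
 v(c) = C1 + C2*c^4


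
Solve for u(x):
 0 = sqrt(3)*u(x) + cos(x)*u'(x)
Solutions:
 u(x) = C1*(sin(x) - 1)^(sqrt(3)/2)/(sin(x) + 1)^(sqrt(3)/2)


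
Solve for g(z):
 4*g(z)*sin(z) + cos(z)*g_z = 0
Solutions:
 g(z) = C1*cos(z)^4


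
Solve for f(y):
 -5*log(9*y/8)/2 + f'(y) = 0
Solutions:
 f(y) = C1 + 5*y*log(y)/2 - 15*y*log(2)/2 - 5*y/2 + 5*y*log(3)


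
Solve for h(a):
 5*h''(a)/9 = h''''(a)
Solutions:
 h(a) = C1 + C2*a + C3*exp(-sqrt(5)*a/3) + C4*exp(sqrt(5)*a/3)


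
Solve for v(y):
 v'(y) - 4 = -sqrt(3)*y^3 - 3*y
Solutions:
 v(y) = C1 - sqrt(3)*y^4/4 - 3*y^2/2 + 4*y


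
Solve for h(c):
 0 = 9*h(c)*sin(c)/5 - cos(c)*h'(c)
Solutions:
 h(c) = C1/cos(c)^(9/5)


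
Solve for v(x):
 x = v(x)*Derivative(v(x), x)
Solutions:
 v(x) = -sqrt(C1 + x^2)
 v(x) = sqrt(C1 + x^2)


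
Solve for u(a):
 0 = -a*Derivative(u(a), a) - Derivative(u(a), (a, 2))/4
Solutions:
 u(a) = C1 + C2*erf(sqrt(2)*a)


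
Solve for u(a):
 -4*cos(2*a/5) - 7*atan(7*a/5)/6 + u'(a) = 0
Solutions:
 u(a) = C1 + 7*a*atan(7*a/5)/6 - 5*log(49*a^2 + 25)/12 + 10*sin(2*a/5)


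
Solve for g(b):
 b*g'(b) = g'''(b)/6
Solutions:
 g(b) = C1 + Integral(C2*airyai(6^(1/3)*b) + C3*airybi(6^(1/3)*b), b)


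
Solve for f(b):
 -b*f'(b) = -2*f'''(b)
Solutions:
 f(b) = C1 + Integral(C2*airyai(2^(2/3)*b/2) + C3*airybi(2^(2/3)*b/2), b)


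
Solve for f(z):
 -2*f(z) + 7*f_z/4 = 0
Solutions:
 f(z) = C1*exp(8*z/7)


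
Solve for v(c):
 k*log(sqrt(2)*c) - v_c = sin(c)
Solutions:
 v(c) = C1 + c*k*(log(c) - 1) + c*k*log(2)/2 + cos(c)


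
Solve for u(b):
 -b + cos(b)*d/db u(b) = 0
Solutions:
 u(b) = C1 + Integral(b/cos(b), b)


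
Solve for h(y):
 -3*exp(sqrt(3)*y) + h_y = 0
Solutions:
 h(y) = C1 + sqrt(3)*exp(sqrt(3)*y)


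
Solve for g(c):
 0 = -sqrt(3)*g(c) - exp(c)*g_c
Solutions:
 g(c) = C1*exp(sqrt(3)*exp(-c))


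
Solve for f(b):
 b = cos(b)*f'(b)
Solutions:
 f(b) = C1 + Integral(b/cos(b), b)


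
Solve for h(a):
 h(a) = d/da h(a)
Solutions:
 h(a) = C1*exp(a)


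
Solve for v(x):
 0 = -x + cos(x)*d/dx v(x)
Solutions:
 v(x) = C1 + Integral(x/cos(x), x)


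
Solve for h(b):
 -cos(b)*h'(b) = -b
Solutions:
 h(b) = C1 + Integral(b/cos(b), b)


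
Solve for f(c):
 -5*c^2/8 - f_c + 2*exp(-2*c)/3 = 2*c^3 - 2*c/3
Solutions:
 f(c) = C1 - c^4/2 - 5*c^3/24 + c^2/3 - exp(-2*c)/3


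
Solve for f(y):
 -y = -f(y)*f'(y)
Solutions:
 f(y) = -sqrt(C1 + y^2)
 f(y) = sqrt(C1 + y^2)


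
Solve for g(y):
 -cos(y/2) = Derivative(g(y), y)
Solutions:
 g(y) = C1 - 2*sin(y/2)


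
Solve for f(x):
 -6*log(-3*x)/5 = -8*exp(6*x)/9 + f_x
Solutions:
 f(x) = C1 - 6*x*log(-x)/5 + 6*x*(1 - log(3))/5 + 4*exp(6*x)/27


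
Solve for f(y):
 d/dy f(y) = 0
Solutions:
 f(y) = C1


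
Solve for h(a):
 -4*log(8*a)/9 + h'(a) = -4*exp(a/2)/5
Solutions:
 h(a) = C1 + 4*a*log(a)/9 + 4*a*(-1 + 3*log(2))/9 - 8*exp(a/2)/5


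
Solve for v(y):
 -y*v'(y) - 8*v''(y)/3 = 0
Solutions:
 v(y) = C1 + C2*erf(sqrt(3)*y/4)


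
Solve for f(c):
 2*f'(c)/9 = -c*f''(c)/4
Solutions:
 f(c) = C1 + C2*c^(1/9)


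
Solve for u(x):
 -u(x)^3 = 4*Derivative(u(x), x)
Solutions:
 u(x) = -sqrt(2)*sqrt(-1/(C1 - x))
 u(x) = sqrt(2)*sqrt(-1/(C1 - x))


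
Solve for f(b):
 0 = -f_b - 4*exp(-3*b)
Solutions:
 f(b) = C1 + 4*exp(-3*b)/3


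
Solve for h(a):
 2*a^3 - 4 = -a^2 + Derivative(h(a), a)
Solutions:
 h(a) = C1 + a^4/2 + a^3/3 - 4*a


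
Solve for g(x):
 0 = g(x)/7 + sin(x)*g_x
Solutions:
 g(x) = C1*(cos(x) + 1)^(1/14)/(cos(x) - 1)^(1/14)


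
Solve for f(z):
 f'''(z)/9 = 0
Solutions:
 f(z) = C1 + C2*z + C3*z^2


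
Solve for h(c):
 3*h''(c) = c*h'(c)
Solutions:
 h(c) = C1 + C2*erfi(sqrt(6)*c/6)


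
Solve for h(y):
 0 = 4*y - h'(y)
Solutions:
 h(y) = C1 + 2*y^2


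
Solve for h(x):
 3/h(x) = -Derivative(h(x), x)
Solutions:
 h(x) = -sqrt(C1 - 6*x)
 h(x) = sqrt(C1 - 6*x)


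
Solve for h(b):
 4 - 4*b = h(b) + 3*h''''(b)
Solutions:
 h(b) = -4*b + (C1*sin(sqrt(2)*3^(3/4)*b/6) + C2*cos(sqrt(2)*3^(3/4)*b/6))*exp(-sqrt(2)*3^(3/4)*b/6) + (C3*sin(sqrt(2)*3^(3/4)*b/6) + C4*cos(sqrt(2)*3^(3/4)*b/6))*exp(sqrt(2)*3^(3/4)*b/6) + 4


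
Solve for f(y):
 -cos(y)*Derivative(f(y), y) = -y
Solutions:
 f(y) = C1 + Integral(y/cos(y), y)


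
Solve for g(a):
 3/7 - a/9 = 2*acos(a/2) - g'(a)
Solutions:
 g(a) = C1 + a^2/18 + 2*a*acos(a/2) - 3*a/7 - 2*sqrt(4 - a^2)


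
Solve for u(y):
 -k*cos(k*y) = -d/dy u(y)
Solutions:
 u(y) = C1 + sin(k*y)


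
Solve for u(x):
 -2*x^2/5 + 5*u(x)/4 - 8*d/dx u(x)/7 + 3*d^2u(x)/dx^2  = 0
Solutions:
 u(x) = 8*x^2/25 + 512*x/875 + (C1*sin(sqrt(671)*x/42) + C2*cos(sqrt(671)*x/42))*exp(4*x/21) - 30656/30625


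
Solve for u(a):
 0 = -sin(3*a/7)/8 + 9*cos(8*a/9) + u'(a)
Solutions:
 u(a) = C1 - 81*sin(8*a/9)/8 - 7*cos(3*a/7)/24


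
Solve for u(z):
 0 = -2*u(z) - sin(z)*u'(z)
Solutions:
 u(z) = C1*(cos(z) + 1)/(cos(z) - 1)


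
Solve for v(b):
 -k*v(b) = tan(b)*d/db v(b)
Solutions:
 v(b) = C1*exp(-k*log(sin(b)))


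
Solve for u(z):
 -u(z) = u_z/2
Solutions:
 u(z) = C1*exp(-2*z)


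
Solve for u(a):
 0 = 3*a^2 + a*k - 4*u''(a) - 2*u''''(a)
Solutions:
 u(a) = C1 + C2*a + C3*sin(sqrt(2)*a) + C4*cos(sqrt(2)*a) + a^4/16 + a^3*k/24 - 3*a^2/8


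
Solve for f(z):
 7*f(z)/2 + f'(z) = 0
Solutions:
 f(z) = C1*exp(-7*z/2)


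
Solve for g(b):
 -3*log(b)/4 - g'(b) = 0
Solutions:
 g(b) = C1 - 3*b*log(b)/4 + 3*b/4


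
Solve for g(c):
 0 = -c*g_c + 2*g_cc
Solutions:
 g(c) = C1 + C2*erfi(c/2)


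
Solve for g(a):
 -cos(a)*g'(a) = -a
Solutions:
 g(a) = C1 + Integral(a/cos(a), a)


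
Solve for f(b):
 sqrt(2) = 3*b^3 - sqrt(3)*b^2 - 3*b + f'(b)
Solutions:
 f(b) = C1 - 3*b^4/4 + sqrt(3)*b^3/3 + 3*b^2/2 + sqrt(2)*b


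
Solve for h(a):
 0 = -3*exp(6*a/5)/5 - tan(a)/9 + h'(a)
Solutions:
 h(a) = C1 + exp(6*a/5)/2 - log(cos(a))/9


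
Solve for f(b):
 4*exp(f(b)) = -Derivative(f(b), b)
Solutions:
 f(b) = log(1/(C1 + 4*b))


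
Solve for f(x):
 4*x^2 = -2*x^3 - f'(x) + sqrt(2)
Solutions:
 f(x) = C1 - x^4/2 - 4*x^3/3 + sqrt(2)*x


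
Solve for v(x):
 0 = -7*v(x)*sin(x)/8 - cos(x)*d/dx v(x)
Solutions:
 v(x) = C1*cos(x)^(7/8)


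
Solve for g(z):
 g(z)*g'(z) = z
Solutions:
 g(z) = -sqrt(C1 + z^2)
 g(z) = sqrt(C1 + z^2)


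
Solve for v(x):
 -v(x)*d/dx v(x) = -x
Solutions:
 v(x) = -sqrt(C1 + x^2)
 v(x) = sqrt(C1 + x^2)


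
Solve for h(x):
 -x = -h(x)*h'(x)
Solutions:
 h(x) = -sqrt(C1 + x^2)
 h(x) = sqrt(C1 + x^2)


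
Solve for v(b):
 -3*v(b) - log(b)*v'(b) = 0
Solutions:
 v(b) = C1*exp(-3*li(b))


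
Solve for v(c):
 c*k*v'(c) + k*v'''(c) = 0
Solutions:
 v(c) = C1 + Integral(C2*airyai(-c) + C3*airybi(-c), c)


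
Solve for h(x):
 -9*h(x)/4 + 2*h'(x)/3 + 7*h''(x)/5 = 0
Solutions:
 h(x) = C1*exp(x*(-10 + sqrt(2935))/42) + C2*exp(-x*(10 + sqrt(2935))/42)


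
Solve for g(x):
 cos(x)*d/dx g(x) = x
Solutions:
 g(x) = C1 + Integral(x/cos(x), x)


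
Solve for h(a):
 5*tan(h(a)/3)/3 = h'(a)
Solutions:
 h(a) = -3*asin(C1*exp(5*a/9)) + 3*pi
 h(a) = 3*asin(C1*exp(5*a/9))


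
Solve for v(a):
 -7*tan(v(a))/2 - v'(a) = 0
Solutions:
 v(a) = pi - asin(C1*exp(-7*a/2))
 v(a) = asin(C1*exp(-7*a/2))


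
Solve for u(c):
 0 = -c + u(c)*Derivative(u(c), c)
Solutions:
 u(c) = -sqrt(C1 + c^2)
 u(c) = sqrt(C1 + c^2)


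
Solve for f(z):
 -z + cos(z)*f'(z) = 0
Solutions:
 f(z) = C1 + Integral(z/cos(z), z)


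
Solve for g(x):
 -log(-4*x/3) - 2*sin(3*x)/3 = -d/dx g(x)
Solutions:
 g(x) = C1 + x*log(-x) - x*log(3) - x + 2*x*log(2) - 2*cos(3*x)/9


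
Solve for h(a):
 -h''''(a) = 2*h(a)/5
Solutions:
 h(a) = (C1*sin(10^(3/4)*a/10) + C2*cos(10^(3/4)*a/10))*exp(-10^(3/4)*a/10) + (C3*sin(10^(3/4)*a/10) + C4*cos(10^(3/4)*a/10))*exp(10^(3/4)*a/10)


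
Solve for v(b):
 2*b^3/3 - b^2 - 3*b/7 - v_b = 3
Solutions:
 v(b) = C1 + b^4/6 - b^3/3 - 3*b^2/14 - 3*b


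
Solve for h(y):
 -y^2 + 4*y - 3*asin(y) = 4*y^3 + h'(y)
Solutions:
 h(y) = C1 - y^4 - y^3/3 + 2*y^2 - 3*y*asin(y) - 3*sqrt(1 - y^2)


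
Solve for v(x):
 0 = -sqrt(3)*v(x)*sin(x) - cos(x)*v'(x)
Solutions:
 v(x) = C1*cos(x)^(sqrt(3))


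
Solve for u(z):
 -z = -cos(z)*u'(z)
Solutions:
 u(z) = C1 + Integral(z/cos(z), z)


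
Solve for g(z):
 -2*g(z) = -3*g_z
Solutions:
 g(z) = C1*exp(2*z/3)


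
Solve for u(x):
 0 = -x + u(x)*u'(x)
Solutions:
 u(x) = -sqrt(C1 + x^2)
 u(x) = sqrt(C1 + x^2)


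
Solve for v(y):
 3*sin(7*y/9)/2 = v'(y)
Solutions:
 v(y) = C1 - 27*cos(7*y/9)/14


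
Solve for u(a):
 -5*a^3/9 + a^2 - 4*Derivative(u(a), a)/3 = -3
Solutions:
 u(a) = C1 - 5*a^4/48 + a^3/4 + 9*a/4


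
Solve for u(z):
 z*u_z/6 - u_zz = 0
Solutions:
 u(z) = C1 + C2*erfi(sqrt(3)*z/6)


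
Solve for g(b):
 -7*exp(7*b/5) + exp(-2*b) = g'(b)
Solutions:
 g(b) = C1 - 5*exp(7*b/5) - exp(-2*b)/2


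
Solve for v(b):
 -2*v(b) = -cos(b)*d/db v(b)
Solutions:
 v(b) = C1*(sin(b) + 1)/(sin(b) - 1)


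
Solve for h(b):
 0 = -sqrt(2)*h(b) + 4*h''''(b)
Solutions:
 h(b) = C1*exp(-2^(5/8)*b/2) + C2*exp(2^(5/8)*b/2) + C3*sin(2^(5/8)*b/2) + C4*cos(2^(5/8)*b/2)


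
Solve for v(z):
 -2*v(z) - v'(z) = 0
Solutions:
 v(z) = C1*exp(-2*z)


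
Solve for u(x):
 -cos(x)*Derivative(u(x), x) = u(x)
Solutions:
 u(x) = C1*sqrt(sin(x) - 1)/sqrt(sin(x) + 1)


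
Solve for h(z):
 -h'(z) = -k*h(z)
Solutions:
 h(z) = C1*exp(k*z)


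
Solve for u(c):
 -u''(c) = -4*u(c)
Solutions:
 u(c) = C1*exp(-2*c) + C2*exp(2*c)


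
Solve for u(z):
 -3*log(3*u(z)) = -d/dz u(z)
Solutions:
 -Integral(1/(log(_y) + log(3)), (_y, u(z)))/3 = C1 - z


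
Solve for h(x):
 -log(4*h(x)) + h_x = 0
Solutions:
 -Integral(1/(log(_y) + 2*log(2)), (_y, h(x))) = C1 - x


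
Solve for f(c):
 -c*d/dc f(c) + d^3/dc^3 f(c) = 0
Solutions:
 f(c) = C1 + Integral(C2*airyai(c) + C3*airybi(c), c)


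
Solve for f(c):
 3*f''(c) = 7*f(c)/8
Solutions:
 f(c) = C1*exp(-sqrt(42)*c/12) + C2*exp(sqrt(42)*c/12)


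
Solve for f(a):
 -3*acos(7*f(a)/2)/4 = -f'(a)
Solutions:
 Integral(1/acos(7*_y/2), (_y, f(a))) = C1 + 3*a/4


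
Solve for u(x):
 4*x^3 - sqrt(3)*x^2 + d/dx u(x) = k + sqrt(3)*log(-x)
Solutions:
 u(x) = C1 - x^4 + sqrt(3)*x^3/3 + x*(k - sqrt(3)) + sqrt(3)*x*log(-x)


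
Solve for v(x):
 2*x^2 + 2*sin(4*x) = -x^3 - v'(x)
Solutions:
 v(x) = C1 - x^4/4 - 2*x^3/3 + cos(4*x)/2


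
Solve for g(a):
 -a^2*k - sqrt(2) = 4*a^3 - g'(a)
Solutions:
 g(a) = C1 + a^4 + a^3*k/3 + sqrt(2)*a


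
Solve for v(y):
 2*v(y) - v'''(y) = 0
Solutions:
 v(y) = C3*exp(2^(1/3)*y) + (C1*sin(2^(1/3)*sqrt(3)*y/2) + C2*cos(2^(1/3)*sqrt(3)*y/2))*exp(-2^(1/3)*y/2)


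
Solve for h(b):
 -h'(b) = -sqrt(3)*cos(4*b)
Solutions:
 h(b) = C1 + sqrt(3)*sin(4*b)/4


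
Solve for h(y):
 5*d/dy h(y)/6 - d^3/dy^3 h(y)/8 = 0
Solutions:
 h(y) = C1 + C2*exp(-2*sqrt(15)*y/3) + C3*exp(2*sqrt(15)*y/3)


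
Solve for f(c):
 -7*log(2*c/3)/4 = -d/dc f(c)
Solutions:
 f(c) = C1 + 7*c*log(c)/4 - 7*c*log(3)/4 - 7*c/4 + 7*c*log(2)/4


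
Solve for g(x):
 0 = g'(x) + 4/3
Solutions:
 g(x) = C1 - 4*x/3


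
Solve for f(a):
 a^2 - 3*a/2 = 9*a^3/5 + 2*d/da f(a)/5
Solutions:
 f(a) = C1 - 9*a^4/8 + 5*a^3/6 - 15*a^2/8


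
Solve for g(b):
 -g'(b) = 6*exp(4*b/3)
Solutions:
 g(b) = C1 - 9*exp(4*b/3)/2


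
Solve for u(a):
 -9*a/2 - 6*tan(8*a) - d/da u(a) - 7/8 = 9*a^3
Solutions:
 u(a) = C1 - 9*a^4/4 - 9*a^2/4 - 7*a/8 + 3*log(cos(8*a))/4


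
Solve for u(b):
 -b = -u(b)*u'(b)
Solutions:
 u(b) = -sqrt(C1 + b^2)
 u(b) = sqrt(C1 + b^2)


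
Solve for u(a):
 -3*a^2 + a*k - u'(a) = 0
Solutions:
 u(a) = C1 - a^3 + a^2*k/2


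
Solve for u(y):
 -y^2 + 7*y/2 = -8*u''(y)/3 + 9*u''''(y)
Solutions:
 u(y) = C1 + C2*y + C3*exp(-2*sqrt(6)*y/9) + C4*exp(2*sqrt(6)*y/9) + y^4/32 - 7*y^3/32 + 81*y^2/64


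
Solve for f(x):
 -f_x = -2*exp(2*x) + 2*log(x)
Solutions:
 f(x) = C1 - 2*x*log(x) + 2*x + exp(2*x)


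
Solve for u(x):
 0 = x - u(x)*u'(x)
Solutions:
 u(x) = -sqrt(C1 + x^2)
 u(x) = sqrt(C1 + x^2)


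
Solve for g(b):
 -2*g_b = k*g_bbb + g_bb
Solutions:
 g(b) = C1 + C2*exp(b*(sqrt(1 - 8*k) - 1)/(2*k)) + C3*exp(-b*(sqrt(1 - 8*k) + 1)/(2*k))


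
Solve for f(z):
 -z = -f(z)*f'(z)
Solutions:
 f(z) = -sqrt(C1 + z^2)
 f(z) = sqrt(C1 + z^2)


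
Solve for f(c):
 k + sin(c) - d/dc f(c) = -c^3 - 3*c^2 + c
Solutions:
 f(c) = C1 + c^4/4 + c^3 - c^2/2 + c*k - cos(c)


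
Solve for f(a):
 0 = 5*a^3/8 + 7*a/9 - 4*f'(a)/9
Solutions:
 f(a) = C1 + 45*a^4/128 + 7*a^2/8


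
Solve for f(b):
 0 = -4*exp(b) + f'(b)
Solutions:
 f(b) = C1 + 4*exp(b)


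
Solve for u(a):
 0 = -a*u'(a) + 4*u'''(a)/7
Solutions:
 u(a) = C1 + Integral(C2*airyai(14^(1/3)*a/2) + C3*airybi(14^(1/3)*a/2), a)


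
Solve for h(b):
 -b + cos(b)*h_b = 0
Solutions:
 h(b) = C1 + Integral(b/cos(b), b)


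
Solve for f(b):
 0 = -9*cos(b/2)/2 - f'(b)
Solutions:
 f(b) = C1 - 9*sin(b/2)


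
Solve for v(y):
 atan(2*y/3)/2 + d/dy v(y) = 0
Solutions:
 v(y) = C1 - y*atan(2*y/3)/2 + 3*log(4*y^2 + 9)/8


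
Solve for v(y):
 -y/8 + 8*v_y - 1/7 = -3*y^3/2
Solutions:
 v(y) = C1 - 3*y^4/64 + y^2/128 + y/56


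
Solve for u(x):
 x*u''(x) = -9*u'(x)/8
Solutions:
 u(x) = C1 + C2/x^(1/8)


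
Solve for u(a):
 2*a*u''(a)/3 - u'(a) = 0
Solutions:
 u(a) = C1 + C2*a^(5/2)


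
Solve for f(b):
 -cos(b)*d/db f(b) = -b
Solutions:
 f(b) = C1 + Integral(b/cos(b), b)


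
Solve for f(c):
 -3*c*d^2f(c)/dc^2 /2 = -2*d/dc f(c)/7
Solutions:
 f(c) = C1 + C2*c^(25/21)


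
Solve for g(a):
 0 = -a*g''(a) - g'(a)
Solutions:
 g(a) = C1 + C2*log(a)


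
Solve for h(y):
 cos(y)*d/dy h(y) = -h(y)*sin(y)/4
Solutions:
 h(y) = C1*cos(y)^(1/4)


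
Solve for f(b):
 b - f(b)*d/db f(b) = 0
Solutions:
 f(b) = -sqrt(C1 + b^2)
 f(b) = sqrt(C1 + b^2)


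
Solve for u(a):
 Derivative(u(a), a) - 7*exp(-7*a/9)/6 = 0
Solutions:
 u(a) = C1 - 3*exp(-7*a/9)/2


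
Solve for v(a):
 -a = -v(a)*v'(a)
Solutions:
 v(a) = -sqrt(C1 + a^2)
 v(a) = sqrt(C1 + a^2)


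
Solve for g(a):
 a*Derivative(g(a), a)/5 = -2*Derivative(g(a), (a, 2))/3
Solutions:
 g(a) = C1 + C2*erf(sqrt(15)*a/10)


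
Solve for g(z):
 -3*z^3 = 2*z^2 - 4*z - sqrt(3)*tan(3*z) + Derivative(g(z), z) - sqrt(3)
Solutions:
 g(z) = C1 - 3*z^4/4 - 2*z^3/3 + 2*z^2 + sqrt(3)*z - sqrt(3)*log(cos(3*z))/3


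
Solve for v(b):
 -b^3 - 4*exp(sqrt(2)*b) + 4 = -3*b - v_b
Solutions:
 v(b) = C1 + b^4/4 - 3*b^2/2 - 4*b + 2*sqrt(2)*exp(sqrt(2)*b)


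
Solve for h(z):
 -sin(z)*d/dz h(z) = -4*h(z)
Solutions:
 h(z) = C1*(cos(z)^2 - 2*cos(z) + 1)/(cos(z)^2 + 2*cos(z) + 1)


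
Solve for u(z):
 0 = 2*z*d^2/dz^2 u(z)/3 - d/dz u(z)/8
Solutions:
 u(z) = C1 + C2*z^(19/16)


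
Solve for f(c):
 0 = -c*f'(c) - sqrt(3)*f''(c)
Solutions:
 f(c) = C1 + C2*erf(sqrt(2)*3^(3/4)*c/6)


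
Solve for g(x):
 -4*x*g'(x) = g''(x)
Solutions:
 g(x) = C1 + C2*erf(sqrt(2)*x)


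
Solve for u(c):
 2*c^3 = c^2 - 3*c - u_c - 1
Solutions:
 u(c) = C1 - c^4/2 + c^3/3 - 3*c^2/2 - c


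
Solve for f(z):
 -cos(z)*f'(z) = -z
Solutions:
 f(z) = C1 + Integral(z/cos(z), z)


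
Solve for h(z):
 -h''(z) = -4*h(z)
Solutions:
 h(z) = C1*exp(-2*z) + C2*exp(2*z)


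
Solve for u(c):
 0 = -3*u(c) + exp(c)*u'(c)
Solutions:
 u(c) = C1*exp(-3*exp(-c))


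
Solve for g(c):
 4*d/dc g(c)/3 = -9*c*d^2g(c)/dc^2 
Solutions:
 g(c) = C1 + C2*c^(23/27)


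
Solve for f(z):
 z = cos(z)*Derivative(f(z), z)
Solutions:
 f(z) = C1 + Integral(z/cos(z), z)


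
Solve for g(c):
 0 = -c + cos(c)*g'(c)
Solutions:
 g(c) = C1 + Integral(c/cos(c), c)


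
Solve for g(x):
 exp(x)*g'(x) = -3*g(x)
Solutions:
 g(x) = C1*exp(3*exp(-x))


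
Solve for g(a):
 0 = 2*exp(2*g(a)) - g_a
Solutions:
 g(a) = log(-sqrt(-1/(C1 + 2*a))) - log(2)/2
 g(a) = log(-1/(C1 + 2*a))/2 - log(2)/2


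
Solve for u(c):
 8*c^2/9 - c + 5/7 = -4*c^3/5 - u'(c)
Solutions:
 u(c) = C1 - c^4/5 - 8*c^3/27 + c^2/2 - 5*c/7


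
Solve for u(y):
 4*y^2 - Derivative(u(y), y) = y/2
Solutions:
 u(y) = C1 + 4*y^3/3 - y^2/4


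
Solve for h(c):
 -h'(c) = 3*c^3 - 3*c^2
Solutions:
 h(c) = C1 - 3*c^4/4 + c^3


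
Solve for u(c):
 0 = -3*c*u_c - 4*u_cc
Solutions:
 u(c) = C1 + C2*erf(sqrt(6)*c/4)


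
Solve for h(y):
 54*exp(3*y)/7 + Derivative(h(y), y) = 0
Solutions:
 h(y) = C1 - 18*exp(3*y)/7


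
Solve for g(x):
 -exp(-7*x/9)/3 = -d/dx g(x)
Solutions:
 g(x) = C1 - 3*exp(-7*x/9)/7


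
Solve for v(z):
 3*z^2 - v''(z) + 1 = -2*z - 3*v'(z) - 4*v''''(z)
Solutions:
 v(z) = C1 + C4*exp(-z) - z^3/3 - 2*z^2/3 - 7*z/9 + (C2*sin(sqrt(2)*z/2) + C3*cos(sqrt(2)*z/2))*exp(z/2)


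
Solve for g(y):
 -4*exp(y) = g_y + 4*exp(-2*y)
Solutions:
 g(y) = C1 - 4*exp(y) + 2*exp(-2*y)


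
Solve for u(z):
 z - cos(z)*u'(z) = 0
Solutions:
 u(z) = C1 + Integral(z/cos(z), z)


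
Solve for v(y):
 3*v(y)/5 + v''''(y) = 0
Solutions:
 v(y) = (C1*sin(sqrt(2)*3^(1/4)*5^(3/4)*y/10) + C2*cos(sqrt(2)*3^(1/4)*5^(3/4)*y/10))*exp(-sqrt(2)*3^(1/4)*5^(3/4)*y/10) + (C3*sin(sqrt(2)*3^(1/4)*5^(3/4)*y/10) + C4*cos(sqrt(2)*3^(1/4)*5^(3/4)*y/10))*exp(sqrt(2)*3^(1/4)*5^(3/4)*y/10)


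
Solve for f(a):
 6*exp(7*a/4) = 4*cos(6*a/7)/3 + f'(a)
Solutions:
 f(a) = C1 + 24*exp(7*a/4)/7 - 14*sin(6*a/7)/9


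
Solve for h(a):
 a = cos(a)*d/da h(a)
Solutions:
 h(a) = C1 + Integral(a/cos(a), a)


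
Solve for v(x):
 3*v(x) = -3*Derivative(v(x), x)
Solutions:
 v(x) = C1*exp(-x)


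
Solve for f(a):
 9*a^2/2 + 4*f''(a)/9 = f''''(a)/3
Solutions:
 f(a) = C1 + C2*a + C3*exp(-2*sqrt(3)*a/3) + C4*exp(2*sqrt(3)*a/3) - 27*a^4/32 - 243*a^2/32


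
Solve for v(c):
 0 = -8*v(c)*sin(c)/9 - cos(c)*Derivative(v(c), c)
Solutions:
 v(c) = C1*cos(c)^(8/9)


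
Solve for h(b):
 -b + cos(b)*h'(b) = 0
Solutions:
 h(b) = C1 + Integral(b/cos(b), b)


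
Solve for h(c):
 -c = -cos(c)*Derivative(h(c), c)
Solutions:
 h(c) = C1 + Integral(c/cos(c), c)


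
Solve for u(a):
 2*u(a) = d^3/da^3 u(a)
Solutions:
 u(a) = C3*exp(2^(1/3)*a) + (C1*sin(2^(1/3)*sqrt(3)*a/2) + C2*cos(2^(1/3)*sqrt(3)*a/2))*exp(-2^(1/3)*a/2)


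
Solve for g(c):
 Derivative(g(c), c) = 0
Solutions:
 g(c) = C1


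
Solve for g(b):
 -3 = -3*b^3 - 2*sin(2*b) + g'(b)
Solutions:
 g(b) = C1 + 3*b^4/4 - 3*b - cos(2*b)


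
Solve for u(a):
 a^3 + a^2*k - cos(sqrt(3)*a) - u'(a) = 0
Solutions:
 u(a) = C1 + a^4/4 + a^3*k/3 - sqrt(3)*sin(sqrt(3)*a)/3


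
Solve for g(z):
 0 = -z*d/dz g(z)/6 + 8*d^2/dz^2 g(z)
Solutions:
 g(z) = C1 + C2*erfi(sqrt(6)*z/24)


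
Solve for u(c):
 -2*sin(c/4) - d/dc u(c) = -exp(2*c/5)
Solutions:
 u(c) = C1 + 5*exp(2*c/5)/2 + 8*cos(c/4)


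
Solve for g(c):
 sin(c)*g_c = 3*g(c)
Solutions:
 g(c) = C1*(cos(c) - 1)^(3/2)/(cos(c) + 1)^(3/2)


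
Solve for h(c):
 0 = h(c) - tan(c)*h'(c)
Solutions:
 h(c) = C1*sin(c)


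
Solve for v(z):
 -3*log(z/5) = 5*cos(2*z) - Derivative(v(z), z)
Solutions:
 v(z) = C1 + 3*z*log(z) - 3*z*log(5) - 3*z + 5*sin(2*z)/2


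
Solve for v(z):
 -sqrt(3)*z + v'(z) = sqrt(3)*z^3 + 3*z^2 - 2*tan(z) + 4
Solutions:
 v(z) = C1 + sqrt(3)*z^4/4 + z^3 + sqrt(3)*z^2/2 + 4*z + 2*log(cos(z))


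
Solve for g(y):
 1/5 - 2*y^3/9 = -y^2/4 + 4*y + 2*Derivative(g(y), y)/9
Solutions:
 g(y) = C1 - y^4/4 + 3*y^3/8 - 9*y^2 + 9*y/10


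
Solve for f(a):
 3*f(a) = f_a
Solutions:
 f(a) = C1*exp(3*a)


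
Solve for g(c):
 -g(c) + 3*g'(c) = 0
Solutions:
 g(c) = C1*exp(c/3)


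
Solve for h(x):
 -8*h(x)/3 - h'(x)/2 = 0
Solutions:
 h(x) = C1*exp(-16*x/3)


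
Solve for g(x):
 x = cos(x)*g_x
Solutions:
 g(x) = C1 + Integral(x/cos(x), x)


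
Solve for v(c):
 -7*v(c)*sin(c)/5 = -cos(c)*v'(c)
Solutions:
 v(c) = C1/cos(c)^(7/5)


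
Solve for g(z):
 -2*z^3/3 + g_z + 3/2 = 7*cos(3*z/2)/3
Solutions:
 g(z) = C1 + z^4/6 - 3*z/2 + 14*sin(3*z/2)/9


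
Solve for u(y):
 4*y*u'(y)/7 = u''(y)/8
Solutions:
 u(y) = C1 + C2*erfi(4*sqrt(7)*y/7)


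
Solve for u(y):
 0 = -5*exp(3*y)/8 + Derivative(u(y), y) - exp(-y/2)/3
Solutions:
 u(y) = C1 + 5*exp(3*y)/24 - 2*exp(-y/2)/3


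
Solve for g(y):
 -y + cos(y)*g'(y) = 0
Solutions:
 g(y) = C1 + Integral(y/cos(y), y)


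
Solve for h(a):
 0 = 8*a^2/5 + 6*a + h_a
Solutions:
 h(a) = C1 - 8*a^3/15 - 3*a^2


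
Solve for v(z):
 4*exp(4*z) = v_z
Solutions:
 v(z) = C1 + exp(4*z)


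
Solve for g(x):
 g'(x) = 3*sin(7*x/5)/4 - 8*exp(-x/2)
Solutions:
 g(x) = C1 - 15*cos(7*x/5)/28 + 16*exp(-x/2)


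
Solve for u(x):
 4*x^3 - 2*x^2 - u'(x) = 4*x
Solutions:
 u(x) = C1 + x^4 - 2*x^3/3 - 2*x^2


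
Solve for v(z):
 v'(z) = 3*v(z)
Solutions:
 v(z) = C1*exp(3*z)


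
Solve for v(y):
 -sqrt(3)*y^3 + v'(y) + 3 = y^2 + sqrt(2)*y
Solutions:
 v(y) = C1 + sqrt(3)*y^4/4 + y^3/3 + sqrt(2)*y^2/2 - 3*y


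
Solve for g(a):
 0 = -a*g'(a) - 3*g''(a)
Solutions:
 g(a) = C1 + C2*erf(sqrt(6)*a/6)


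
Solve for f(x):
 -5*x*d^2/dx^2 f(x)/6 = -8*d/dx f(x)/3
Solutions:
 f(x) = C1 + C2*x^(21/5)


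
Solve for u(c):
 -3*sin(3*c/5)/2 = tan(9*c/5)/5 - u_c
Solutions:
 u(c) = C1 - log(cos(9*c/5))/9 - 5*cos(3*c/5)/2


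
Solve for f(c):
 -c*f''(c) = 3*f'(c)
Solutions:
 f(c) = C1 + C2/c^2


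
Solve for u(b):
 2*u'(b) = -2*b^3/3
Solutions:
 u(b) = C1 - b^4/12


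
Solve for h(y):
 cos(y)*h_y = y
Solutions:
 h(y) = C1 + Integral(y/cos(y), y)


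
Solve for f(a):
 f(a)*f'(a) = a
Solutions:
 f(a) = -sqrt(C1 + a^2)
 f(a) = sqrt(C1 + a^2)


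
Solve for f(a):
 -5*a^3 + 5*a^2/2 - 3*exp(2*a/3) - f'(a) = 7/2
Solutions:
 f(a) = C1 - 5*a^4/4 + 5*a^3/6 - 7*a/2 - 9*exp(2*a/3)/2


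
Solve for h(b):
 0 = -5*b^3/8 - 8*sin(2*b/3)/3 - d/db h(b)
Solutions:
 h(b) = C1 - 5*b^4/32 + 4*cos(2*b/3)


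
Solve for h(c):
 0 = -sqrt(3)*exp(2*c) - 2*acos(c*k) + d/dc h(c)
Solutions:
 h(c) = C1 + 2*Piecewise((c*acos(c*k) - sqrt(-c^2*k^2 + 1)/k, Ne(k, 0)), (pi*c/2, True)) + sqrt(3)*exp(2*c)/2


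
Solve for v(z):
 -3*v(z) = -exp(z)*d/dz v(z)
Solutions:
 v(z) = C1*exp(-3*exp(-z))


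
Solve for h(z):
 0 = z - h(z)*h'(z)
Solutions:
 h(z) = -sqrt(C1 + z^2)
 h(z) = sqrt(C1 + z^2)


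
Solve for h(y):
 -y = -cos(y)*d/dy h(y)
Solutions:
 h(y) = C1 + Integral(y/cos(y), y)


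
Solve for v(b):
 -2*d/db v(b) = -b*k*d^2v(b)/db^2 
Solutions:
 v(b) = C1 + b^(((re(k) + 2)*re(k) + im(k)^2)/(re(k)^2 + im(k)^2))*(C2*sin(2*log(b)*Abs(im(k))/(re(k)^2 + im(k)^2)) + C3*cos(2*log(b)*im(k)/(re(k)^2 + im(k)^2)))


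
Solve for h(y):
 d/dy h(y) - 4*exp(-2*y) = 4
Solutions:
 h(y) = C1 + 4*y - 2*exp(-2*y)


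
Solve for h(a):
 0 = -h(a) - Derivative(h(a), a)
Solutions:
 h(a) = C1*exp(-a)


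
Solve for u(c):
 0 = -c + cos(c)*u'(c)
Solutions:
 u(c) = C1 + Integral(c/cos(c), c)


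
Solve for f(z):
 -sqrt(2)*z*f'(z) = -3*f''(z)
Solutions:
 f(z) = C1 + C2*erfi(2^(3/4)*sqrt(3)*z/6)


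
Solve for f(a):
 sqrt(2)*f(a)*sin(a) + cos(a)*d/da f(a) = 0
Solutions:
 f(a) = C1*cos(a)^(sqrt(2))


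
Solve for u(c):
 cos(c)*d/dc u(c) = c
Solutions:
 u(c) = C1 + Integral(c/cos(c), c)


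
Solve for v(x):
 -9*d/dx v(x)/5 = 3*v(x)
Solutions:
 v(x) = C1*exp(-5*x/3)


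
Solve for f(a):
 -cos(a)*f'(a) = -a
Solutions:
 f(a) = C1 + Integral(a/cos(a), a)


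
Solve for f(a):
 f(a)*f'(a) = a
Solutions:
 f(a) = -sqrt(C1 + a^2)
 f(a) = sqrt(C1 + a^2)


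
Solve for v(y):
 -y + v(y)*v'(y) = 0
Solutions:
 v(y) = -sqrt(C1 + y^2)
 v(y) = sqrt(C1 + y^2)


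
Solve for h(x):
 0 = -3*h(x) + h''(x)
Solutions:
 h(x) = C1*exp(-sqrt(3)*x) + C2*exp(sqrt(3)*x)


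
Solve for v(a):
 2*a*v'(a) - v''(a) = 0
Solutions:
 v(a) = C1 + C2*erfi(a)


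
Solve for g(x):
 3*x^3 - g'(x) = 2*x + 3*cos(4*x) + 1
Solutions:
 g(x) = C1 + 3*x^4/4 - x^2 - x - 3*sin(4*x)/4


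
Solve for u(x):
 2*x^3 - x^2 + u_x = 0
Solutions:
 u(x) = C1 - x^4/2 + x^3/3


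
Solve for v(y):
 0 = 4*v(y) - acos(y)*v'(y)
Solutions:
 v(y) = C1*exp(4*Integral(1/acos(y), y))


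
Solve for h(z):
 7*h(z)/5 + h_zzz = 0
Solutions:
 h(z) = C3*exp(-5^(2/3)*7^(1/3)*z/5) + (C1*sin(sqrt(3)*5^(2/3)*7^(1/3)*z/10) + C2*cos(sqrt(3)*5^(2/3)*7^(1/3)*z/10))*exp(5^(2/3)*7^(1/3)*z/10)


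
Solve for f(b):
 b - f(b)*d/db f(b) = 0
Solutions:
 f(b) = -sqrt(C1 + b^2)
 f(b) = sqrt(C1 + b^2)


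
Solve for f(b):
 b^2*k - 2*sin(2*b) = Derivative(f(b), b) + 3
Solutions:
 f(b) = C1 + b^3*k/3 - 3*b + cos(2*b)


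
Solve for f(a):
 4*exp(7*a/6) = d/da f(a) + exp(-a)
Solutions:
 f(a) = C1 + 24*exp(7*a/6)/7 + exp(-a)


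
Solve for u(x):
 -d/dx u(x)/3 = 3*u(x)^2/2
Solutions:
 u(x) = 2/(C1 + 9*x)


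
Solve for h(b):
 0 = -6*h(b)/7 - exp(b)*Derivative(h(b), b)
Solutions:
 h(b) = C1*exp(6*exp(-b)/7)


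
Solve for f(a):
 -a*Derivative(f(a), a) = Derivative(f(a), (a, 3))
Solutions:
 f(a) = C1 + Integral(C2*airyai(-a) + C3*airybi(-a), a)


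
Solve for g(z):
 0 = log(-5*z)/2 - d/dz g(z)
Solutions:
 g(z) = C1 + z*log(-z)/2 + z*(-1 + log(5))/2


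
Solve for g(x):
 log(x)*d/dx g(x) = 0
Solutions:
 g(x) = C1


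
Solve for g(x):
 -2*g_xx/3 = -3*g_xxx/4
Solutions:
 g(x) = C1 + C2*x + C3*exp(8*x/9)


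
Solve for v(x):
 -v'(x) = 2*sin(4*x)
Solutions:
 v(x) = C1 + cos(4*x)/2


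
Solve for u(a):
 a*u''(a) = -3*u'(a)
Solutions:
 u(a) = C1 + C2/a^2


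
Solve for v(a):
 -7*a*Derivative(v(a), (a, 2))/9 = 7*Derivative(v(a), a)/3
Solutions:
 v(a) = C1 + C2/a^2


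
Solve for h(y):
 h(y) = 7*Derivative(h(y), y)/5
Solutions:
 h(y) = C1*exp(5*y/7)


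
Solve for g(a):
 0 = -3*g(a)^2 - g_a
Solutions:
 g(a) = 1/(C1 + 3*a)


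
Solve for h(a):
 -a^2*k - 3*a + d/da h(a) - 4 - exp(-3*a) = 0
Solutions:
 h(a) = C1 + a^3*k/3 + 3*a^2/2 + 4*a - exp(-3*a)/3


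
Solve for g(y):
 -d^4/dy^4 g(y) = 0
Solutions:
 g(y) = C1 + C2*y + C3*y^2 + C4*y^3


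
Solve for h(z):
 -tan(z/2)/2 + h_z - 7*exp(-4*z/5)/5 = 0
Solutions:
 h(z) = C1 + log(tan(z/2)^2 + 1)/2 - 7*exp(-4*z/5)/4


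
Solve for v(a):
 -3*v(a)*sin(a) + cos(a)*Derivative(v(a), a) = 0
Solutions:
 v(a) = C1/cos(a)^3


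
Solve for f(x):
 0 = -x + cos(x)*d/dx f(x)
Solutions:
 f(x) = C1 + Integral(x/cos(x), x)


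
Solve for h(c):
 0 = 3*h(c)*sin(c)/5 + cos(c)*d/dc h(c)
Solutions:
 h(c) = C1*cos(c)^(3/5)


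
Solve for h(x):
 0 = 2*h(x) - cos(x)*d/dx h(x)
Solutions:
 h(x) = C1*(sin(x) + 1)/(sin(x) - 1)


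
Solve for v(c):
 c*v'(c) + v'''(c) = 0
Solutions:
 v(c) = C1 + Integral(C2*airyai(-c) + C3*airybi(-c), c)


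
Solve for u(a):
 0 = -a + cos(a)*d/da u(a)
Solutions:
 u(a) = C1 + Integral(a/cos(a), a)


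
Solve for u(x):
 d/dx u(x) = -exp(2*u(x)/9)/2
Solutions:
 u(x) = 9*log(-sqrt(-1/(C1 - x))) + 9*log(3)
 u(x) = 9*log(-1/(C1 - x))/2 + 9*log(3)


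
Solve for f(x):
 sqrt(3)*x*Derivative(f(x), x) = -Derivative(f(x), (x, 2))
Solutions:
 f(x) = C1 + C2*erf(sqrt(2)*3^(1/4)*x/2)


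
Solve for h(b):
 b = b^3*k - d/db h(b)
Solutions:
 h(b) = C1 + b^4*k/4 - b^2/2


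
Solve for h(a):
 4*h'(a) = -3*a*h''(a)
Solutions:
 h(a) = C1 + C2/a^(1/3)


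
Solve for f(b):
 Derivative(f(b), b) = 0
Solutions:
 f(b) = C1


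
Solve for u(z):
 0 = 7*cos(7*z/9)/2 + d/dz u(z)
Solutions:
 u(z) = C1 - 9*sin(7*z/9)/2


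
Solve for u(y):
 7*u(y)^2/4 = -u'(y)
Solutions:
 u(y) = 4/(C1 + 7*y)


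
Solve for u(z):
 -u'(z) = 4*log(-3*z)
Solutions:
 u(z) = C1 - 4*z*log(-z) + 4*z*(1 - log(3))


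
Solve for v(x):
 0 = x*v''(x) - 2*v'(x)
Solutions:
 v(x) = C1 + C2*x^3


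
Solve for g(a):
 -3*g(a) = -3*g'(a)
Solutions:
 g(a) = C1*exp(a)


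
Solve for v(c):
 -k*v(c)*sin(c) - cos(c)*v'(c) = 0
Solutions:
 v(c) = C1*exp(k*log(cos(c)))


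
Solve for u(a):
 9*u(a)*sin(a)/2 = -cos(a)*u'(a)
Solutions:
 u(a) = C1*cos(a)^(9/2)


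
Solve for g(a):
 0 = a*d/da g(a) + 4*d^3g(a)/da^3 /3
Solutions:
 g(a) = C1 + Integral(C2*airyai(-6^(1/3)*a/2) + C3*airybi(-6^(1/3)*a/2), a)


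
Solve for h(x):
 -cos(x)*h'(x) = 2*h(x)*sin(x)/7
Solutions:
 h(x) = C1*cos(x)^(2/7)


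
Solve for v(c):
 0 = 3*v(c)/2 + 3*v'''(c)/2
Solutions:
 v(c) = C3*exp(-c) + (C1*sin(sqrt(3)*c/2) + C2*cos(sqrt(3)*c/2))*exp(c/2)


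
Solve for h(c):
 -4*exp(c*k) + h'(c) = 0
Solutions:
 h(c) = C1 + 4*exp(c*k)/k


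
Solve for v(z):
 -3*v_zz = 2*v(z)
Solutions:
 v(z) = C1*sin(sqrt(6)*z/3) + C2*cos(sqrt(6)*z/3)


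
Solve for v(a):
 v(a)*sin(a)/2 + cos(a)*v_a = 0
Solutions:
 v(a) = C1*sqrt(cos(a))


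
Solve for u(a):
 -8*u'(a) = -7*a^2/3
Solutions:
 u(a) = C1 + 7*a^3/72


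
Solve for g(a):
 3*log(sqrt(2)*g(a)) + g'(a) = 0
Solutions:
 2*Integral(1/(2*log(_y) + log(2)), (_y, g(a)))/3 = C1 - a


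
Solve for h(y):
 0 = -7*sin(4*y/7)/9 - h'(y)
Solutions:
 h(y) = C1 + 49*cos(4*y/7)/36


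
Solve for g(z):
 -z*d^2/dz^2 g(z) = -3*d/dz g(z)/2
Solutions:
 g(z) = C1 + C2*z^(5/2)


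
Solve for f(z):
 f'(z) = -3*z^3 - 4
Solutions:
 f(z) = C1 - 3*z^4/4 - 4*z


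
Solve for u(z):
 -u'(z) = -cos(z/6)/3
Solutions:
 u(z) = C1 + 2*sin(z/6)


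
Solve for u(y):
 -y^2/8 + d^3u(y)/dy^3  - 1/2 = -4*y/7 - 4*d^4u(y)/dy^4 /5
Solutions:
 u(y) = C1 + C2*y + C3*y^2 + C4*exp(-5*y/4) + y^5/480 - 9*y^4/280 + 391*y^3/2100


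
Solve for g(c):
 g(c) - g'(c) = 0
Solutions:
 g(c) = C1*exp(c)


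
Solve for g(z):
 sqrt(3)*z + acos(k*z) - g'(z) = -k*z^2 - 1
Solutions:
 g(z) = C1 + k*z^3/3 + sqrt(3)*z^2/2 + z + Piecewise((z*acos(k*z) - sqrt(-k^2*z^2 + 1)/k, Ne(k, 0)), (pi*z/2, True))


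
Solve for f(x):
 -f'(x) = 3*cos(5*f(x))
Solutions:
 f(x) = -asin((C1 + exp(30*x))/(C1 - exp(30*x)))/5 + pi/5
 f(x) = asin((C1 + exp(30*x))/(C1 - exp(30*x)))/5


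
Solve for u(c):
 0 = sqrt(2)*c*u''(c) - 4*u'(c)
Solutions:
 u(c) = C1 + C2*c^(1 + 2*sqrt(2))


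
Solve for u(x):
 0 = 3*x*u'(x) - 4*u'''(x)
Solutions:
 u(x) = C1 + Integral(C2*airyai(6^(1/3)*x/2) + C3*airybi(6^(1/3)*x/2), x)


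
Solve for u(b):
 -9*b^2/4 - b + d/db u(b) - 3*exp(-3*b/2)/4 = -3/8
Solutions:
 u(b) = C1 + 3*b^3/4 + b^2/2 - 3*b/8 - exp(-3*b/2)/2


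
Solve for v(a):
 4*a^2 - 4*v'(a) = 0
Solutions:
 v(a) = C1 + a^3/3


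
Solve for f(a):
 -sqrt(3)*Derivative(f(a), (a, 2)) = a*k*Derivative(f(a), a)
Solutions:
 f(a) = Piecewise((-sqrt(2)*3^(1/4)*sqrt(pi)*C1*erf(sqrt(2)*3^(3/4)*a*sqrt(k)/6)/(2*sqrt(k)) - C2, (k > 0) | (k < 0)), (-C1*a - C2, True))


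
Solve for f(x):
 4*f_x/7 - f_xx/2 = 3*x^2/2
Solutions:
 f(x) = C1 + C2*exp(8*x/7) + 7*x^3/8 + 147*x^2/64 + 1029*x/256


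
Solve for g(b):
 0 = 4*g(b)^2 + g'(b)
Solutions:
 g(b) = 1/(C1 + 4*b)


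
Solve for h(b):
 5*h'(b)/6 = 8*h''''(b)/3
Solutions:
 h(b) = C1 + C4*exp(2^(2/3)*5^(1/3)*b/4) + (C2*sin(2^(2/3)*sqrt(3)*5^(1/3)*b/8) + C3*cos(2^(2/3)*sqrt(3)*5^(1/3)*b/8))*exp(-2^(2/3)*5^(1/3)*b/8)


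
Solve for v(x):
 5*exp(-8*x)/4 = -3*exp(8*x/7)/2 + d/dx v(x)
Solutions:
 v(x) = C1 + 21*exp(8*x/7)/16 - 5*exp(-8*x)/32


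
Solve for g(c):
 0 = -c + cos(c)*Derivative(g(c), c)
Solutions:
 g(c) = C1 + Integral(c/cos(c), c)


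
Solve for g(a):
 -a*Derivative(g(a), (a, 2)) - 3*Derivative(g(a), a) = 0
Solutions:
 g(a) = C1 + C2/a^2


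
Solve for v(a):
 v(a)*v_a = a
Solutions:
 v(a) = -sqrt(C1 + a^2)
 v(a) = sqrt(C1 + a^2)


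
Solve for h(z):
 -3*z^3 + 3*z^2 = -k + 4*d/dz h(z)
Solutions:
 h(z) = C1 + k*z/4 - 3*z^4/16 + z^3/4


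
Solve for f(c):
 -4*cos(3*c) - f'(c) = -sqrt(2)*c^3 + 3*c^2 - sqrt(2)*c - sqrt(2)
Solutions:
 f(c) = C1 + sqrt(2)*c^4/4 - c^3 + sqrt(2)*c^2/2 + sqrt(2)*c - 4*sin(3*c)/3


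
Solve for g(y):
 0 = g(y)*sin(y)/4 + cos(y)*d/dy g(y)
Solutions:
 g(y) = C1*cos(y)^(1/4)


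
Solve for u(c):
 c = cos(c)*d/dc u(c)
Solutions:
 u(c) = C1 + Integral(c/cos(c), c)


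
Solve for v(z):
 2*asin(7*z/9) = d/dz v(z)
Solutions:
 v(z) = C1 + 2*z*asin(7*z/9) + 2*sqrt(81 - 49*z^2)/7


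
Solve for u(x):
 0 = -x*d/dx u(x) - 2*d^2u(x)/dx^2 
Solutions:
 u(x) = C1 + C2*erf(x/2)


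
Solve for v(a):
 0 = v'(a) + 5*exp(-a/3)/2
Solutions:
 v(a) = C1 + 15*exp(-a/3)/2


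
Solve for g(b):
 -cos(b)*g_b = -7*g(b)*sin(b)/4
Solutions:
 g(b) = C1/cos(b)^(7/4)


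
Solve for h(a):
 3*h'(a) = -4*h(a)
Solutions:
 h(a) = C1*exp(-4*a/3)


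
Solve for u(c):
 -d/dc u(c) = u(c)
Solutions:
 u(c) = C1*exp(-c)


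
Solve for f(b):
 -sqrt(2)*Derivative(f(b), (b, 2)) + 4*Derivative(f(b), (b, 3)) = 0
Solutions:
 f(b) = C1 + C2*b + C3*exp(sqrt(2)*b/4)


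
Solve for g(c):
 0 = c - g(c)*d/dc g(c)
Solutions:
 g(c) = -sqrt(C1 + c^2)
 g(c) = sqrt(C1 + c^2)


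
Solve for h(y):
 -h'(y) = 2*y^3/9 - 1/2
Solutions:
 h(y) = C1 - y^4/18 + y/2


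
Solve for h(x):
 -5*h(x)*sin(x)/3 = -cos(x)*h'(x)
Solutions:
 h(x) = C1/cos(x)^(5/3)


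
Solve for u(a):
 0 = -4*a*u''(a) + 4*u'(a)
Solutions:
 u(a) = C1 + C2*a^2


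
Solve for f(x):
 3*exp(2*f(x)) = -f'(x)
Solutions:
 f(x) = log(-sqrt(-1/(C1 - 3*x))) - log(2)/2
 f(x) = log(-1/(C1 - 3*x))/2 - log(2)/2


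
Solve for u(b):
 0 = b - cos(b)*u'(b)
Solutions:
 u(b) = C1 + Integral(b/cos(b), b)


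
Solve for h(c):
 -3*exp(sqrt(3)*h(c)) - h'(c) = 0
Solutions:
 h(c) = sqrt(3)*(2*log(1/(C1 + 3*c)) - log(3))/6


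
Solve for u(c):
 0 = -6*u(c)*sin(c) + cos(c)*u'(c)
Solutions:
 u(c) = C1/cos(c)^6


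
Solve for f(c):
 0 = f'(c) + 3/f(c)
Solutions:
 f(c) = -sqrt(C1 - 6*c)
 f(c) = sqrt(C1 - 6*c)


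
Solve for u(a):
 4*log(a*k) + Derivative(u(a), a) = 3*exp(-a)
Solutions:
 u(a) = C1 - 4*a*log(a*k) + 4*a - 3*exp(-a)


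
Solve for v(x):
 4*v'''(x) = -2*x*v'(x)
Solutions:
 v(x) = C1 + Integral(C2*airyai(-2^(2/3)*x/2) + C3*airybi(-2^(2/3)*x/2), x)


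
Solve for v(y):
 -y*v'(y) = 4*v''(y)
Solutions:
 v(y) = C1 + C2*erf(sqrt(2)*y/4)


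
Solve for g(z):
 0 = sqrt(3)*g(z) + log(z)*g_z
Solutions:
 g(z) = C1*exp(-sqrt(3)*li(z))


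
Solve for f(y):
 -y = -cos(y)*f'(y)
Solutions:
 f(y) = C1 + Integral(y/cos(y), y)


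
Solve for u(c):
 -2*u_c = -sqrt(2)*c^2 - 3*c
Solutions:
 u(c) = C1 + sqrt(2)*c^3/6 + 3*c^2/4


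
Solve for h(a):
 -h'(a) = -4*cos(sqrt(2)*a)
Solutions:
 h(a) = C1 + 2*sqrt(2)*sin(sqrt(2)*a)


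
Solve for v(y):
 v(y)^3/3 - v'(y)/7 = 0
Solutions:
 v(y) = -sqrt(6)*sqrt(-1/(C1 + 7*y))/2
 v(y) = sqrt(6)*sqrt(-1/(C1 + 7*y))/2


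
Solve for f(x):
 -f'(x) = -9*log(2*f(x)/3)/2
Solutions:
 -2*Integral(1/(log(_y) - log(3) + log(2)), (_y, f(x)))/9 = C1 - x


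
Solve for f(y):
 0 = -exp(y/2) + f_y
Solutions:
 f(y) = C1 + 2*exp(y/2)


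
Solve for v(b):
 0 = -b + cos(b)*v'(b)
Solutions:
 v(b) = C1 + Integral(b/cos(b), b)


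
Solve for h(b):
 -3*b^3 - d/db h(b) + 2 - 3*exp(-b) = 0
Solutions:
 h(b) = C1 - 3*b^4/4 + 2*b + 3*exp(-b)


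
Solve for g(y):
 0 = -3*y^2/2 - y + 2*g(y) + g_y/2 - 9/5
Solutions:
 g(y) = C1*exp(-4*y) + 3*y^2/4 + y/8 + 139/160


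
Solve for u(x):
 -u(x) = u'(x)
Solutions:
 u(x) = C1*exp(-x)


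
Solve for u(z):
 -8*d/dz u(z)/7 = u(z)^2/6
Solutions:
 u(z) = 48/(C1 + 7*z)


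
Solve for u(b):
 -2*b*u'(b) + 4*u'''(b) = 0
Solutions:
 u(b) = C1 + Integral(C2*airyai(2^(2/3)*b/2) + C3*airybi(2^(2/3)*b/2), b)


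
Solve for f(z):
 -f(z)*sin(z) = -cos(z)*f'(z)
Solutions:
 f(z) = C1/cos(z)


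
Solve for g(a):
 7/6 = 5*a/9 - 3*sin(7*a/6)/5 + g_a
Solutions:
 g(a) = C1 - 5*a^2/18 + 7*a/6 - 18*cos(7*a/6)/35


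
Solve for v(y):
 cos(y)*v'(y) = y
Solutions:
 v(y) = C1 + Integral(y/cos(y), y)


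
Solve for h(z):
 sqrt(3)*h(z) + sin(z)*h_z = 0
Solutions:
 h(z) = C1*(cos(z) + 1)^(sqrt(3)/2)/(cos(z) - 1)^(sqrt(3)/2)


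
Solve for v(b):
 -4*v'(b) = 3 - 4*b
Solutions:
 v(b) = C1 + b^2/2 - 3*b/4


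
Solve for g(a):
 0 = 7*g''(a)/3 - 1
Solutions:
 g(a) = C1 + C2*a + 3*a^2/14


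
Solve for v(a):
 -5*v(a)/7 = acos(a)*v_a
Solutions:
 v(a) = C1*exp(-5*Integral(1/acos(a), a)/7)


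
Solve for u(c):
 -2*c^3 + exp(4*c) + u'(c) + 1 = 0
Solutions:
 u(c) = C1 + c^4/2 - c - exp(4*c)/4


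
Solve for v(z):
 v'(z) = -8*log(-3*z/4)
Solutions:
 v(z) = C1 - 8*z*log(-z) + 8*z*(-log(3) + 1 + 2*log(2))


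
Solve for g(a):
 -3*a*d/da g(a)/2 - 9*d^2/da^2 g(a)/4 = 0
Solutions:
 g(a) = C1 + C2*erf(sqrt(3)*a/3)


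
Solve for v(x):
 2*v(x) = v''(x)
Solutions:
 v(x) = C1*exp(-sqrt(2)*x) + C2*exp(sqrt(2)*x)


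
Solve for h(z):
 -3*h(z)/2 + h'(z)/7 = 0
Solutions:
 h(z) = C1*exp(21*z/2)


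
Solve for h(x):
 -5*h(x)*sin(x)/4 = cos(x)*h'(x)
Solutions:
 h(x) = C1*cos(x)^(5/4)


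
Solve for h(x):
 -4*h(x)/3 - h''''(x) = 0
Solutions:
 h(x) = (C1*sin(3^(3/4)*x/3) + C2*cos(3^(3/4)*x/3))*exp(-3^(3/4)*x/3) + (C3*sin(3^(3/4)*x/3) + C4*cos(3^(3/4)*x/3))*exp(3^(3/4)*x/3)


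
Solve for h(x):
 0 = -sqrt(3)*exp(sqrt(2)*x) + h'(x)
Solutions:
 h(x) = C1 + sqrt(6)*exp(sqrt(2)*x)/2


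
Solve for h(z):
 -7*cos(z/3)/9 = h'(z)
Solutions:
 h(z) = C1 - 7*sin(z/3)/3


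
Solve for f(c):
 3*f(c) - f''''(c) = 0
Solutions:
 f(c) = C1*exp(-3^(1/4)*c) + C2*exp(3^(1/4)*c) + C3*sin(3^(1/4)*c) + C4*cos(3^(1/4)*c)


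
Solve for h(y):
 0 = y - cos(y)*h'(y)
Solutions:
 h(y) = C1 + Integral(y/cos(y), y)


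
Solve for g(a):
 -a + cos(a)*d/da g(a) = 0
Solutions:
 g(a) = C1 + Integral(a/cos(a), a)


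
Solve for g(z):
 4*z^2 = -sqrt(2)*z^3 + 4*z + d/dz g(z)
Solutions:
 g(z) = C1 + sqrt(2)*z^4/4 + 4*z^3/3 - 2*z^2


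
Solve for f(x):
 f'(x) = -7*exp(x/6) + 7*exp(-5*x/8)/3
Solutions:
 f(x) = C1 - 42*exp(x/6) - 56*exp(-5*x/8)/15


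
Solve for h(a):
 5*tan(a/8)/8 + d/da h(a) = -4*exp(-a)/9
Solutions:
 h(a) = C1 - 5*log(tan(a/8)^2 + 1)/2 + 4*exp(-a)/9


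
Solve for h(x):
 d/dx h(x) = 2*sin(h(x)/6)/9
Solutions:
 -2*x/9 + 3*log(cos(h(x)/6) - 1) - 3*log(cos(h(x)/6) + 1) = C1


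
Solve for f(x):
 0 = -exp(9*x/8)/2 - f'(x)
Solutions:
 f(x) = C1 - 4*exp(9*x/8)/9


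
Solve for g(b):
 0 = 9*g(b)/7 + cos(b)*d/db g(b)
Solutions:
 g(b) = C1*(sin(b) - 1)^(9/14)/(sin(b) + 1)^(9/14)


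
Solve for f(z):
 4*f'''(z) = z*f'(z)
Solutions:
 f(z) = C1 + Integral(C2*airyai(2^(1/3)*z/2) + C3*airybi(2^(1/3)*z/2), z)
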